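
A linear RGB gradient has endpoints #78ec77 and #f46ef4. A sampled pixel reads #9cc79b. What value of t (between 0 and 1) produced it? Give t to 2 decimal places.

0.29

Invert the lerp on the G channel (largest span, 126): t = (199 − 236) / (110 − 236) = -37/-126 = 0.29365.
Check on R: (156 − 120)/(244 − 120) = 0.2903 ✓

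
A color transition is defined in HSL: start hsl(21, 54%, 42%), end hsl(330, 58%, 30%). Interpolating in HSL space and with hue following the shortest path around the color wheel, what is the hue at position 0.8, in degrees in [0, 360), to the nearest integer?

Hue: 330 − 21 = 309°, but |309| > 180 so the shorter arc goes the other way: Δh = 309 − 360 = -51°.
H = 21 + 0.8 × (-51) = -19.8 → -20 → -20 mod 360 = 340°

340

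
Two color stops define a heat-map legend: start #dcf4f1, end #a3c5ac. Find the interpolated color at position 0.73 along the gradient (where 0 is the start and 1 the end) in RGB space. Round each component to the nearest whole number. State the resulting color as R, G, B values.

#dcf4f1 → (220, 244, 241); #a3c5ac → (163, 197, 172).
R = 220 + 0.73 × (163 − 220) = 220 + 0.73 × -57 = 178.39 → 178
G = 244 + 0.73 × (197 − 244) = 244 + 0.73 × -47 = 209.69 → 210
B = 241 + 0.73 × (172 − 241) = 241 + 0.73 × -69 = 190.63 → 191

(178, 210, 191)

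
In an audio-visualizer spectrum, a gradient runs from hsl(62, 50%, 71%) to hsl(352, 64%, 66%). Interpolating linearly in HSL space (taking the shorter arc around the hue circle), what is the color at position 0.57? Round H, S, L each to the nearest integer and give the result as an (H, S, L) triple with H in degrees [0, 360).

(22, 58, 68)

Hue: 352 − 62 = 290°, but |290| > 180 so the shorter arc goes the other way: Δh = 290 − 360 = -70°.
H = 62 + 0.57 × (-70) = 22.1 → 22°
S = 50 + 0.57 × (64 − 50) = 57.98 → 58%
L = 71 + 0.57 × (66 − 71) = 68.15 → 68%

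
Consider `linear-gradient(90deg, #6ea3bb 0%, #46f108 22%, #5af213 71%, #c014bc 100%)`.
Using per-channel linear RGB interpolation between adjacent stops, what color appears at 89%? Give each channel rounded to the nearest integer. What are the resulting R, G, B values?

89% lies between the 71% and 100% stops, so the local fraction is t = (89 − 71)/(100 − 71) = 18/29 ≈ 0.6207.
#5af213 → (90, 242, 19); #c014bc → (192, 20, 188).
R = 90 + 0.6207 × (192 − 90) = 153.311 → 153
G = 242 + 0.6207 × (20 − 242) = 104.205 → 104
B = 19 + 0.6207 × (188 − 19) = 123.898 → 124

(153, 104, 124)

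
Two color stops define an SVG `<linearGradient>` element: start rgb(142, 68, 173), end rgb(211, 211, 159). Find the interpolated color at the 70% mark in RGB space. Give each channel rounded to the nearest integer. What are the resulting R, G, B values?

70% corresponds to t = 0.7.
R = 142 + 0.7 × (211 − 142) = 142 + 0.7 × 69 = 190.3 → 190
G = 68 + 0.7 × (211 − 68) = 68 + 0.7 × 143 = 168.1 → 168
B = 173 + 0.7 × (159 − 173) = 173 + 0.7 × -14 = 163.2 → 163

(190, 168, 163)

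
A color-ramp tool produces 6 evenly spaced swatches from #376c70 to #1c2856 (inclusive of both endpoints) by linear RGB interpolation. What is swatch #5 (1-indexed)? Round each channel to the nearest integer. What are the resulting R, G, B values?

(33, 54, 91)

With 6 swatches and endpoints inclusive, swatch 5 sits at t = (5 − 1)/(6 − 1) = 4/5 ≈ 0.8.
#376c70 → (55, 108, 112); #1c2856 → (28, 40, 86).
R = 55 + 0.8 × (28 − 55) = 33.4 → 33
G = 108 + 0.8 × (40 − 108) = 53.6 → 54
B = 112 + 0.8 × (86 − 112) = 91.2 → 91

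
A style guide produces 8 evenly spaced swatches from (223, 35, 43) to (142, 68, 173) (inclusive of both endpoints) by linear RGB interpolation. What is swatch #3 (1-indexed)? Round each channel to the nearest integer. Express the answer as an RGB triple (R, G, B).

(200, 44, 80)

With 8 swatches and endpoints inclusive, swatch 3 sits at t = (3 − 1)/(8 − 1) = 2/7 ≈ 0.2857.
R = 223 + 0.2857 × (142 − 223) = 199.858 → 200
G = 35 + 0.2857 × (68 − 35) = 44.428 → 44
B = 43 + 0.2857 × (173 − 43) = 80.141 → 80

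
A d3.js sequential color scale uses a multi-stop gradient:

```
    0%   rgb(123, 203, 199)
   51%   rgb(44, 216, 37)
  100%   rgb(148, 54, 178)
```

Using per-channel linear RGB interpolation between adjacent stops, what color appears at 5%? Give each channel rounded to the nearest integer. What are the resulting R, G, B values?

5% lies between the 0% and 51% stops, so the local fraction is t = (5 − 0)/(51 − 0) = 5/51 ≈ 0.098.
R = 123 + 0.098 × (44 − 123) = 115.258 → 115
G = 203 + 0.098 × (216 − 203) = 204.274 → 204
B = 199 + 0.098 × (37 − 199) = 183.124 → 183

(115, 204, 183)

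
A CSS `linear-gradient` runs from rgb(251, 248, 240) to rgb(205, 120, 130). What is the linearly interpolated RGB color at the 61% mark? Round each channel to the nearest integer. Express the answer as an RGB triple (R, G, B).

61% corresponds to t = 0.61.
R = 251 + 0.61 × (205 − 251) = 251 + 0.61 × -46 = 222.94 → 223
G = 248 + 0.61 × (120 − 248) = 248 + 0.61 × -128 = 169.92 → 170
B = 240 + 0.61 × (130 − 240) = 240 + 0.61 × -110 = 172.9 → 173
So the blended color is (223, 170, 173), about #dfaaad.

(223, 170, 173)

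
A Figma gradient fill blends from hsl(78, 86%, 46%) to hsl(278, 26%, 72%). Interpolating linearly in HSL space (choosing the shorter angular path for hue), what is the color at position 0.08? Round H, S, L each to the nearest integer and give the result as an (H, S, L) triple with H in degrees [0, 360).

(65, 81, 48)

Hue: 278 − 78 = 200°, but |200| > 180 so the shorter arc goes the other way: Δh = 200 − 360 = -160°.
H = 78 + 0.08 × (-160) = 65.2 → 65°
S = 86 + 0.08 × (26 − 86) = 81.2 → 81%
L = 46 + 0.08 × (72 − 46) = 48.08 → 48%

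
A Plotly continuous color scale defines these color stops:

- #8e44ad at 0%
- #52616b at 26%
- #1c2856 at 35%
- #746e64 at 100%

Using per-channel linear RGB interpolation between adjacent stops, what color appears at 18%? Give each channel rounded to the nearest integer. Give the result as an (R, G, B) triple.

18% lies between the 0% and 26% stops, so the local fraction is t = (18 − 0)/(26 − 0) = 18/26 ≈ 0.6923.
#8e44ad → (142, 68, 173); #52616b → (82, 97, 107).
R = 142 + 0.6923 × (82 − 142) = 100.462 → 100
G = 68 + 0.6923 × (97 − 68) = 88.077 → 88
B = 173 + 0.6923 × (107 − 173) = 127.308 → 127

(100, 88, 127)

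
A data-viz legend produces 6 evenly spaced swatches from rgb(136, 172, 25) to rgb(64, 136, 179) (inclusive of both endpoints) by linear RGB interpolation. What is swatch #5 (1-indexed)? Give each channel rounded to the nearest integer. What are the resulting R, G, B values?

With 6 swatches and endpoints inclusive, swatch 5 sits at t = (5 − 1)/(6 − 1) = 4/5 ≈ 0.8.
R = 136 + 0.8 × (64 − 136) = 78.4 → 78
G = 172 + 0.8 × (136 − 172) = 143.2 → 143
B = 25 + 0.8 × (179 − 25) = 148.2 → 148

(78, 143, 148)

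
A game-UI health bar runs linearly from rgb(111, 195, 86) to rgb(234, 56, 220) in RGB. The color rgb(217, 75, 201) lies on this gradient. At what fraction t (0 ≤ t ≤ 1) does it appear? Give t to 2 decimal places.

Invert the lerp on the G channel (largest span, 139): t = (75 − 195) / (56 − 195) = -120/-139 = 0.86331.
Check on R: (217 − 111)/(234 − 111) = 0.8618 ✓

0.86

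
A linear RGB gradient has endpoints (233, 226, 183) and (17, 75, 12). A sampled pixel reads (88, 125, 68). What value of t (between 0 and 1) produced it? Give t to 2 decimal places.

0.67

Invert the lerp on the R channel (largest span, 216): t = (88 − 233) / (17 − 233) = -145/-216 = 0.6713.
Check on G: (125 − 226)/(75 − 226) = 0.6689 ✓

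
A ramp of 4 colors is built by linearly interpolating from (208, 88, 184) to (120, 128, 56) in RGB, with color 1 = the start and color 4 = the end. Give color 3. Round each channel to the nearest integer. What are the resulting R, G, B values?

With 4 swatches and endpoints inclusive, swatch 3 sits at t = (3 − 1)/(4 − 1) = 2/3 ≈ 0.6667.
R = 208 + 0.6667 × (120 − 208) = 149.33 → 149
G = 88 + 0.6667 × (128 − 88) = 114.668 → 115
B = 184 + 0.6667 × (56 − 184) = 98.662 → 99

(149, 115, 99)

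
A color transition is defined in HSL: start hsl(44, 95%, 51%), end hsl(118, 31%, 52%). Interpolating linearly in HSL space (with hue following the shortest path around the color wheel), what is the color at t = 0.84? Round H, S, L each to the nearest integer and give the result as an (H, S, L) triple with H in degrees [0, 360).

(106, 41, 52)

Hue arc: Δh = 118 − 44 = 74° (|Δh| ≤ 180, already the shorter path).
H = 44 + 0.84 × (74) = 106.16 → 106°
S = 95 + 0.84 × (31 − 95) = 41.24 → 41%
L = 51 + 0.84 × (52 − 51) = 51.84 → 52%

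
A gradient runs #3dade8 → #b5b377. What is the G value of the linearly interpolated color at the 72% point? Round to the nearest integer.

G₁ = 173 (from #3dade8), G₂ = 179 (from #b5b377).
G = 173 + 0.72 × (179 − 173) = 177.32 → 177

177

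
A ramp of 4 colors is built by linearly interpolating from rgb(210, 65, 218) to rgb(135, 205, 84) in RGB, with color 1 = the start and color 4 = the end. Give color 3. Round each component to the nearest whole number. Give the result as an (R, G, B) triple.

With 4 swatches and endpoints inclusive, swatch 3 sits at t = (3 − 1)/(4 − 1) = 2/3 ≈ 0.6667.
R = 210 + 0.6667 × (135 − 210) = 159.998 → 160
G = 65 + 0.6667 × (205 − 65) = 158.338 → 158
B = 218 + 0.6667 × (84 − 218) = 128.662 → 129

(160, 158, 129)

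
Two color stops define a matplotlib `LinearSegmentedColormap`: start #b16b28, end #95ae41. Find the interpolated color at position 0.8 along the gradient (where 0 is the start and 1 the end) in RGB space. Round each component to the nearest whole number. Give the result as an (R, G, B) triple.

#b16b28 → (177, 107, 40); #95ae41 → (149, 174, 65).
R = 177 + 0.8 × (149 − 177) = 177 + 0.8 × -28 = 154.6 → 155
G = 107 + 0.8 × (174 − 107) = 107 + 0.8 × 67 = 160.6 → 161
B = 40 + 0.8 × (65 − 40) = 40 + 0.8 × 25 = 60 → 60

(155, 161, 60)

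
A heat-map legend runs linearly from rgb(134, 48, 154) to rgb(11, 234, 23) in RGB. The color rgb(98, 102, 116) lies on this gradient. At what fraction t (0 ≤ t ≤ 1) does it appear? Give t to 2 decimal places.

0.29

Invert the lerp on the G channel (largest span, 186): t = (102 − 48) / (234 − 48) = 54/186 = 0.29032.
Check on R: (98 − 134)/(11 − 134) = 0.2927 ✓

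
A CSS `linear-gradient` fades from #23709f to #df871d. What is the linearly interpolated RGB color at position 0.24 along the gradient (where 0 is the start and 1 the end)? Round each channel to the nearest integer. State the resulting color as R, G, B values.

(80, 118, 128)

#23709f → (35, 112, 159); #df871d → (223, 135, 29).
R = 35 + 0.24 × (223 − 35) = 35 + 0.24 × 188 = 80.12 → 80
G = 112 + 0.24 × (135 − 112) = 112 + 0.24 × 23 = 117.52 → 118
B = 159 + 0.24 × (29 − 159) = 159 + 0.24 × -130 = 127.8 → 128
So the blended color is (80, 118, 128), about #507680.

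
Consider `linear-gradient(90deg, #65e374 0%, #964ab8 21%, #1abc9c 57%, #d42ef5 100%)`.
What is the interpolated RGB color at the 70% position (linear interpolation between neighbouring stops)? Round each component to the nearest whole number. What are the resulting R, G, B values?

70% lies between the 57% and 100% stops, so the local fraction is t = (70 − 57)/(100 − 57) = 13/43 ≈ 0.3023.
#1abc9c → (26, 188, 156); #d42ef5 → (212, 46, 245).
R = 26 + 0.3023 × (212 − 26) = 82.228 → 82
G = 188 + 0.3023 × (46 − 188) = 145.073 → 145
B = 156 + 0.3023 × (245 − 156) = 182.905 → 183

(82, 145, 183)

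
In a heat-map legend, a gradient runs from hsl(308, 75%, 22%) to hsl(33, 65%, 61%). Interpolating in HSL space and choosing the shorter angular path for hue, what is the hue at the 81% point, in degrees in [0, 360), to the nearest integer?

17

Hue: 33 − 308 = -275°, but |-275| > 180 so the shorter arc goes the other way: Δh = -275 + 360 = 85°.
H = 308 + 0.81 × (85) = 376.85 → 377 → 377 mod 360 = 17°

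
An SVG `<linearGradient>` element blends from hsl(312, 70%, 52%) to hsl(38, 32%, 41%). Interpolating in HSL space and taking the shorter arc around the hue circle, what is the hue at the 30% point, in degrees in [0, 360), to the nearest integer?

338

Hue: 38 − 312 = -274°, but |-274| > 180 so the shorter arc goes the other way: Δh = -274 + 360 = 86°.
H = 312 + 0.3 × (86) = 337.8 → 338°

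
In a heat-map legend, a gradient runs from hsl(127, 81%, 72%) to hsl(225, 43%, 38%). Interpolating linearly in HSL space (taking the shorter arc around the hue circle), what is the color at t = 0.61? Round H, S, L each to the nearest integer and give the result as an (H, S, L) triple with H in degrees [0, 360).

Hue arc: Δh = 225 − 127 = 98° (|Δh| ≤ 180, already the shorter path).
H = 127 + 0.61 × (98) = 186.78 → 187°
S = 81 + 0.61 × (43 − 81) = 57.82 → 58%
L = 72 + 0.61 × (38 − 72) = 51.26 → 51%

(187, 58, 51)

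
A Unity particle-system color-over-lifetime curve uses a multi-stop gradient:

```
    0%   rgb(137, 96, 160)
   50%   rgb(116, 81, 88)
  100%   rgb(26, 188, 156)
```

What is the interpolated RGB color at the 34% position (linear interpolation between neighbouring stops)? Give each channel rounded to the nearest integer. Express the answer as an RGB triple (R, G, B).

(123, 86, 111)

34% lies between the 0% and 50% stops, so the local fraction is t = (34 − 0)/(50 − 0) = 34/50 ≈ 0.68.
R = 137 + 0.68 × (116 − 137) = 122.72 → 123
G = 96 + 0.68 × (81 − 96) = 85.8 → 86
B = 160 + 0.68 × (88 − 160) = 111.04 → 111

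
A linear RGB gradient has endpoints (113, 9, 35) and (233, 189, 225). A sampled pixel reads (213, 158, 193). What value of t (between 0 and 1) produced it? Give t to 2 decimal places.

Invert the lerp on the B channel (largest span, 190): t = (193 − 35) / (225 − 35) = 158/190 = 0.83158.
Check on R: (213 − 113)/(233 − 113) = 0.8333 ✓

0.83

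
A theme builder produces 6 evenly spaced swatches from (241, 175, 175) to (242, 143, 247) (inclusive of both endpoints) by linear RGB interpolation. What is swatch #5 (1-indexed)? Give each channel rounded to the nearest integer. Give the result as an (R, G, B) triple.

(242, 149, 233)

With 6 swatches and endpoints inclusive, swatch 5 sits at t = (5 − 1)/(6 − 1) = 4/5 ≈ 0.8.
R = 241 + 0.8 × (242 − 241) = 241.8 → 242
G = 175 + 0.8 × (143 − 175) = 149.4 → 149
B = 175 + 0.8 × (247 − 175) = 232.6 → 233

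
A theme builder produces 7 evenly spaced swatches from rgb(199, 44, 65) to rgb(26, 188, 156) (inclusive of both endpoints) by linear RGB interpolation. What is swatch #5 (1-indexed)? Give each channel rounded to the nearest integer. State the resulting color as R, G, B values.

With 7 swatches and endpoints inclusive, swatch 5 sits at t = (5 − 1)/(7 − 1) = 4/6 ≈ 0.6667.
R = 199 + 0.6667 × (26 − 199) = 83.661 → 84
G = 44 + 0.6667 × (188 − 44) = 140.005 → 140
B = 65 + 0.6667 × (156 − 65) = 125.67 → 126

(84, 140, 126)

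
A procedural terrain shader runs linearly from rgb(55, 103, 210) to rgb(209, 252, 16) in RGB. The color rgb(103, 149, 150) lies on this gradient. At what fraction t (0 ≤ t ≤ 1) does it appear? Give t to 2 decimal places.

Invert the lerp on the B channel (largest span, 194): t = (150 − 210) / (16 − 210) = -60/-194 = 0.30928.
Check on R: (103 − 55)/(209 − 55) = 0.3117 ✓

0.31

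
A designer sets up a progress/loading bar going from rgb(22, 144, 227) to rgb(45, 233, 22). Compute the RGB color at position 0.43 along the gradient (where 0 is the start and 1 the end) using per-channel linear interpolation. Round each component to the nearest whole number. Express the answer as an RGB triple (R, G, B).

R = 22 + 0.43 × (45 − 22) = 22 + 0.43 × 23 = 31.89 → 32
G = 144 + 0.43 × (233 − 144) = 144 + 0.43 × 89 = 182.27 → 182
B = 227 + 0.43 × (22 − 227) = 227 + 0.43 × -205 = 138.85 → 139

(32, 182, 139)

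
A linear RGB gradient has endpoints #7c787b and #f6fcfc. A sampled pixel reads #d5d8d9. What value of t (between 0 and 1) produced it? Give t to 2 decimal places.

Invert the lerp on the G channel (largest span, 132): t = (216 − 120) / (252 − 120) = 96/132 = 0.72727.
Check on R: (213 − 124)/(246 − 124) = 0.7295 ✓

0.73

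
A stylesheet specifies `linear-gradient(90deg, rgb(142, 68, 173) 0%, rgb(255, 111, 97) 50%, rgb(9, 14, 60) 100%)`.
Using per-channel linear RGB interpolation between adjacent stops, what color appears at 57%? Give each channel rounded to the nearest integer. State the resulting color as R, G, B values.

57% lies between the 50% and 100% stops, so the local fraction is t = (57 − 50)/(100 − 50) = 7/50 ≈ 0.14.
R = 255 + 0.14 × (9 − 255) = 220.56 → 221
G = 111 + 0.14 × (14 − 111) = 97.42 → 97
B = 97 + 0.14 × (60 − 97) = 91.82 → 92

(221, 97, 92)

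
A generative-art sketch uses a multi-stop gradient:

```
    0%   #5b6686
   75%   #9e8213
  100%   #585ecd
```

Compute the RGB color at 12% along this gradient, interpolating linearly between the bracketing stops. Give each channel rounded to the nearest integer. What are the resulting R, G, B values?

12% lies between the 0% and 75% stops, so the local fraction is t = (12 − 0)/(75 − 0) = 12/75 ≈ 0.16.
#5b6686 → (91, 102, 134); #9e8213 → (158, 130, 19).
R = 91 + 0.16 × (158 − 91) = 101.72 → 102
G = 102 + 0.16 × (130 − 102) = 106.48 → 106
B = 134 + 0.16 × (19 − 134) = 115.6 → 116

(102, 106, 116)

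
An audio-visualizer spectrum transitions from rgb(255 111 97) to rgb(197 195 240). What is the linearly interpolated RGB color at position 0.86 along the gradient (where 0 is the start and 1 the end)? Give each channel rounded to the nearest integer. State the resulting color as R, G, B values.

(205, 183, 220)

R = 255 + 0.86 × (197 − 255) = 255 + 0.86 × -58 = 205.12 → 205
G = 111 + 0.86 × (195 − 111) = 111 + 0.86 × 84 = 183.24 → 183
B = 97 + 0.86 × (240 − 97) = 97 + 0.86 × 143 = 219.98 → 220
So the blended color is (205, 183, 220), about #cdb7dc.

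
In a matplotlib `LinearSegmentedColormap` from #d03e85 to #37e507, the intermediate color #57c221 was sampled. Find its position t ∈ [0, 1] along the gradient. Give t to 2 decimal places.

0.79

Invert the lerp on the G channel (largest span, 167): t = (194 − 62) / (229 − 62) = 132/167 = 0.79042.
Check on R: (87 − 208)/(55 − 208) = 0.7908 ✓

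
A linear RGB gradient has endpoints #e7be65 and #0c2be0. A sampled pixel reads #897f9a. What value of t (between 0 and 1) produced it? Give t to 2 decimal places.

Invert the lerp on the R channel (largest span, 219): t = (137 − 231) / (12 − 231) = -94/-219 = 0.42922.
Check on G: (127 − 190)/(43 − 190) = 0.4286 ✓

0.43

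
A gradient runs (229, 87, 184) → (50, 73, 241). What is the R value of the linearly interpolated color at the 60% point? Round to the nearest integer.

R = 229 + 0.6 × (50 − 229) = 121.6 → 122

122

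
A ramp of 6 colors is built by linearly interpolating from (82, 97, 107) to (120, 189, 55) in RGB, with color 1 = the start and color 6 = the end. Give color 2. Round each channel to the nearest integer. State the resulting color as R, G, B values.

With 6 swatches and endpoints inclusive, swatch 2 sits at t = (2 − 1)/(6 − 1) = 1/5 ≈ 0.2.
R = 82 + 0.2 × (120 − 82) = 89.6 → 90
G = 97 + 0.2 × (189 − 97) = 115.4 → 115
B = 107 + 0.2 × (55 − 107) = 96.6 → 97

(90, 115, 97)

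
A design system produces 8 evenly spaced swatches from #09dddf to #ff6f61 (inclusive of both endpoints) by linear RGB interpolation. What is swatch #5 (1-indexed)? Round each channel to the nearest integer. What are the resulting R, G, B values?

(150, 158, 151)

With 8 swatches and endpoints inclusive, swatch 5 sits at t = (5 − 1)/(8 − 1) = 4/7 ≈ 0.5714.
#09dddf → (9, 221, 223); #ff6f61 → (255, 111, 97).
R = 9 + 0.5714 × (255 − 9) = 149.564 → 150
G = 221 + 0.5714 × (111 − 221) = 158.146 → 158
B = 223 + 0.5714 × (97 − 223) = 151.004 → 151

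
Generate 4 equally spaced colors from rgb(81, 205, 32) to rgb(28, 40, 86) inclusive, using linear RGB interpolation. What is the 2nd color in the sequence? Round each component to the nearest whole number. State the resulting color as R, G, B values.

With 4 swatches and endpoints inclusive, swatch 2 sits at t = (2 − 1)/(4 − 1) = 1/3 ≈ 0.3333.
R = 81 + 0.3333 × (28 − 81) = 63.335 → 63
G = 205 + 0.3333 × (40 − 205) = 150.006 → 150
B = 32 + 0.3333 × (86 − 32) = 49.998 → 50

(63, 150, 50)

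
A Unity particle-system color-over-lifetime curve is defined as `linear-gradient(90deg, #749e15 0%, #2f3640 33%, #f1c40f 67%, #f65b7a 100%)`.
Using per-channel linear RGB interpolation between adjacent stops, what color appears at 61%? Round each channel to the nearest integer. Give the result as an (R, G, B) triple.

61% lies between the 33% and 67% stops, so the local fraction is t = (61 − 33)/(67 − 33) = 28/34 ≈ 0.8235.
#2f3640 → (47, 54, 64); #f1c40f → (241, 196, 15).
R = 47 + 0.8235 × (241 − 47) = 206.759 → 207
G = 54 + 0.8235 × (196 − 54) = 170.937 → 171
B = 64 + 0.8235 × (15 − 64) = 23.648 → 24

(207, 171, 24)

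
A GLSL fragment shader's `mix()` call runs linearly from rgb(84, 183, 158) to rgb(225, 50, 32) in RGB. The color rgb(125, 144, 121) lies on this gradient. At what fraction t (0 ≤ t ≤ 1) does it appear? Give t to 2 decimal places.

0.29

Invert the lerp on the R channel (largest span, 141): t = (125 − 84) / (225 − 84) = 41/141 = 0.29078.
Check on G: (144 − 183)/(50 − 183) = 0.2932 ✓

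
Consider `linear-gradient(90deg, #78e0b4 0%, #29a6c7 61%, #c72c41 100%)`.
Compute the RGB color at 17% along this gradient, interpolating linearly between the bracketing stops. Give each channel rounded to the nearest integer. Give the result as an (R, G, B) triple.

(98, 208, 185)

17% lies between the 0% and 61% stops, so the local fraction is t = (17 − 0)/(61 − 0) = 17/61 ≈ 0.2787.
#78e0b4 → (120, 224, 180); #29a6c7 → (41, 166, 199).
R = 120 + 0.2787 × (41 − 120) = 97.983 → 98
G = 224 + 0.2787 × (166 − 224) = 207.835 → 208
B = 180 + 0.2787 × (199 − 180) = 185.295 → 185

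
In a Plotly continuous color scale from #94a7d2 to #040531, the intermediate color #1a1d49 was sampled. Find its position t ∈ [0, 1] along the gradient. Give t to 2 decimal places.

Invert the lerp on the G channel (largest span, 162): t = (29 − 167) / (5 − 167) = -138/-162 = 0.85185.
Check on R: (26 − 148)/(4 − 148) = 0.8472 ✓

0.85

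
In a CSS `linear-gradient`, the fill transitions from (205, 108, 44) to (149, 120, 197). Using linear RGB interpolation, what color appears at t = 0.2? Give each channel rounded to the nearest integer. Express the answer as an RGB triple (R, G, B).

(194, 110, 75)

R = 205 + 0.2 × (149 − 205) = 205 + 0.2 × -56 = 193.8 → 194
G = 108 + 0.2 × (120 − 108) = 108 + 0.2 × 12 = 110.4 → 110
B = 44 + 0.2 × (197 − 44) = 44 + 0.2 × 153 = 74.6 → 75
So the blended color is (194, 110, 75), about #c26e4b.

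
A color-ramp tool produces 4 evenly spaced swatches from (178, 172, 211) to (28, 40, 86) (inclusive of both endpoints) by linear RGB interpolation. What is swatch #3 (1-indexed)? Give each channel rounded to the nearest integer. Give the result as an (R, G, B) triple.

(78, 84, 128)

With 4 swatches and endpoints inclusive, swatch 3 sits at t = (3 − 1)/(4 − 1) = 2/3 ≈ 0.6667.
R = 178 + 0.6667 × (28 − 178) = 77.995 → 78
G = 172 + 0.6667 × (40 − 172) = 83.996 → 84
B = 211 + 0.6667 × (86 − 211) = 127.663 → 128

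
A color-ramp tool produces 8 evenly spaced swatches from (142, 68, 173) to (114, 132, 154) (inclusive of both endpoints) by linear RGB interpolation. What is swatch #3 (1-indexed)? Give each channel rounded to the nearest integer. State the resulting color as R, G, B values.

(134, 86, 168)

With 8 swatches and endpoints inclusive, swatch 3 sits at t = (3 − 1)/(8 − 1) = 2/7 ≈ 0.2857.
R = 142 + 0.2857 × (114 − 142) = 134 → 134
G = 68 + 0.2857 × (132 − 68) = 86.285 → 86
B = 173 + 0.2857 × (154 − 173) = 167.572 → 168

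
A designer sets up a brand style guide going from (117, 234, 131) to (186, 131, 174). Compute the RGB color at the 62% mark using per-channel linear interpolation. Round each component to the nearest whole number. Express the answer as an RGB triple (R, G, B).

62% corresponds to t = 0.62.
R = 117 + 0.62 × (186 − 117) = 117 + 0.62 × 69 = 159.78 → 160
G = 234 + 0.62 × (131 − 234) = 234 + 0.62 × -103 = 170.14 → 170
B = 131 + 0.62 × (174 − 131) = 131 + 0.62 × 43 = 157.66 → 158

(160, 170, 158)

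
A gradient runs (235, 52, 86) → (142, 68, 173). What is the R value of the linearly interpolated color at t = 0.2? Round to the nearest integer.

216

R = 235 + 0.2 × (142 − 235) = 216.4 → 216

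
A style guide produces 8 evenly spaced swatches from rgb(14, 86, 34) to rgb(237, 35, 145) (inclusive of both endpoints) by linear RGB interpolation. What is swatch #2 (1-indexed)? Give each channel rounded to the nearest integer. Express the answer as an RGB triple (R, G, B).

(46, 79, 50)

With 8 swatches and endpoints inclusive, swatch 2 sits at t = (2 − 1)/(8 − 1) = 1/7 ≈ 0.1429.
R = 14 + 0.1429 × (237 − 14) = 45.867 → 46
G = 86 + 0.1429 × (35 − 86) = 78.712 → 79
B = 34 + 0.1429 × (145 − 34) = 49.862 → 50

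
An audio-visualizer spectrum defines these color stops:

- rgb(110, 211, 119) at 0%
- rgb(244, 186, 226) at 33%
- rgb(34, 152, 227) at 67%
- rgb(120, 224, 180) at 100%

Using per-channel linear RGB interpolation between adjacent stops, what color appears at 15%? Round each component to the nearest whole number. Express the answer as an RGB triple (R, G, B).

15% lies between the 0% and 33% stops, so the local fraction is t = (15 − 0)/(33 − 0) = 15/33 ≈ 0.4545.
R = 110 + 0.4545 × (244 − 110) = 170.903 → 171
G = 211 + 0.4545 × (186 − 211) = 199.637 → 200
B = 119 + 0.4545 × (226 − 119) = 167.632 → 168

(171, 200, 168)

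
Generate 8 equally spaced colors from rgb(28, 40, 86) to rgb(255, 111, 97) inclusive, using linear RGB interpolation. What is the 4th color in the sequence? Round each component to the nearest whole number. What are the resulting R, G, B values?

(125, 70, 91)

With 8 swatches and endpoints inclusive, swatch 4 sits at t = (4 − 1)/(8 − 1) = 3/7 ≈ 0.4286.
R = 28 + 0.4286 × (255 − 28) = 125.292 → 125
G = 40 + 0.4286 × (111 − 40) = 70.431 → 70
B = 86 + 0.4286 × (97 − 86) = 90.715 → 91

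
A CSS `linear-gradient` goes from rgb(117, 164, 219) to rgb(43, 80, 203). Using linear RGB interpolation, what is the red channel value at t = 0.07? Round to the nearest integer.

112

R = 117 + 0.07 × (43 − 117) = 111.82 → 112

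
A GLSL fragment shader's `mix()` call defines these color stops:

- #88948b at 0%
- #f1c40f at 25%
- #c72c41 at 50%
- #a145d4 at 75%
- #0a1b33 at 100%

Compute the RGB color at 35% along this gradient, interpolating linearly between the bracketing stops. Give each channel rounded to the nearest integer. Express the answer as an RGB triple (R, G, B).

35% lies between the 25% and 50% stops, so the local fraction is t = (35 − 25)/(50 − 25) = 10/25 ≈ 0.4.
#f1c40f → (241, 196, 15); #c72c41 → (199, 44, 65).
R = 241 + 0.4 × (199 − 241) = 224.2 → 224
G = 196 + 0.4 × (44 − 196) = 135.2 → 135
B = 15 + 0.4 × (65 − 15) = 35 → 35

(224, 135, 35)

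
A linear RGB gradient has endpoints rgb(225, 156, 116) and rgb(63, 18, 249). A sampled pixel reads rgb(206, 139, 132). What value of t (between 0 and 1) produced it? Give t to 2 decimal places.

0.12

Invert the lerp on the R channel (largest span, 162): t = (206 − 225) / (63 − 225) = -19/-162 = 0.11728.
Check on G: (139 − 156)/(18 − 156) = 0.1232 ✓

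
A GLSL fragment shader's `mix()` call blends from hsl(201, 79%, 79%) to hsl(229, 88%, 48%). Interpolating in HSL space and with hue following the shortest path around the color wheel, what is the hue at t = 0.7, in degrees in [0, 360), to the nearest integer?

Hue arc: Δh = 229 − 201 = 28° (|Δh| ≤ 180, already the shorter path).
H = 201 + 0.7 × (28) = 220.6 → 221°

221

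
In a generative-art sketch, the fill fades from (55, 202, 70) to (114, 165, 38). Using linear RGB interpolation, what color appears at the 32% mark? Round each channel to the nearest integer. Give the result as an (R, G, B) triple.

32% corresponds to t = 0.32.
R = 55 + 0.32 × (114 − 55) = 55 + 0.32 × 59 = 73.88 → 74
G = 202 + 0.32 × (165 − 202) = 202 + 0.32 × -37 = 190.16 → 190
B = 70 + 0.32 × (38 − 70) = 70 + 0.32 × -32 = 59.76 → 60
So the blended color is (74, 190, 60), about #4abe3c.

(74, 190, 60)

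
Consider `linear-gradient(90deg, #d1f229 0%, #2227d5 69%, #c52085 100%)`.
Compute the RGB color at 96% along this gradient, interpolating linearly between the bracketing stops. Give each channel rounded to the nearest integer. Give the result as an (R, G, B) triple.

(176, 33, 143)

96% lies between the 69% and 100% stops, so the local fraction is t = (96 − 69)/(100 − 69) = 27/31 ≈ 0.871.
#2227d5 → (34, 39, 213); #c52085 → (197, 32, 133).
R = 34 + 0.871 × (197 − 34) = 175.973 → 176
G = 39 + 0.871 × (32 − 39) = 32.903 → 33
B = 213 + 0.871 × (133 − 213) = 143.32 → 143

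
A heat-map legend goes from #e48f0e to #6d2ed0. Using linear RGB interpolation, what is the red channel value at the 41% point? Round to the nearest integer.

179

R₁ = 228 (from #e48f0e), R₂ = 109 (from #6d2ed0).
R = 228 + 0.41 × (109 − 228) = 179.21 → 179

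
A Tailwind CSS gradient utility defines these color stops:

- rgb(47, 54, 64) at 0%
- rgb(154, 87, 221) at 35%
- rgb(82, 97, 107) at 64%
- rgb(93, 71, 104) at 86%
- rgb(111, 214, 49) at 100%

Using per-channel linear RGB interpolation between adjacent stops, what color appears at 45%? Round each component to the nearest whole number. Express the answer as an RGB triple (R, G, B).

(129, 90, 182)

45% lies between the 35% and 64% stops, so the local fraction is t = (45 − 35)/(64 − 35) = 10/29 ≈ 0.3448.
R = 154 + 0.3448 × (82 − 154) = 129.174 → 129
G = 87 + 0.3448 × (97 − 87) = 90.448 → 90
B = 221 + 0.3448 × (107 − 221) = 181.693 → 182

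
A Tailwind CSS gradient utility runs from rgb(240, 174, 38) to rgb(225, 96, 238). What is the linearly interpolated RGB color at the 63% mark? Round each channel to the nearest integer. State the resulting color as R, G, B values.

63% corresponds to t = 0.63.
R = 240 + 0.63 × (225 − 240) = 240 + 0.63 × -15 = 230.55 → 231
G = 174 + 0.63 × (96 − 174) = 174 + 0.63 × -78 = 124.86 → 125
B = 38 + 0.63 × (238 − 38) = 38 + 0.63 × 200 = 164 → 164
So the blended color is (231, 125, 164), about #e77da4.

(231, 125, 164)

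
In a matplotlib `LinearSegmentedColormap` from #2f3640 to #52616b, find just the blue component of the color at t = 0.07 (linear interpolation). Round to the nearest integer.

B₁ = 64 (from #2f3640), B₂ = 107 (from #52616b).
B = 64 + 0.07 × (107 − 64) = 67.01 → 67

67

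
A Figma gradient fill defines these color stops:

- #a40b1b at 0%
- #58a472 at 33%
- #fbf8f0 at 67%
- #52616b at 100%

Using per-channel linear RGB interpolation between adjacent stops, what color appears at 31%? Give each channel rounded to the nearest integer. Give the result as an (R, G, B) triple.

(93, 155, 109)

31% lies between the 0% and 33% stops, so the local fraction is t = (31 − 0)/(33 − 0) = 31/33 ≈ 0.9394.
#a40b1b → (164, 11, 27); #58a472 → (88, 164, 114).
R = 164 + 0.9394 × (88 − 164) = 92.606 → 93
G = 11 + 0.9394 × (164 − 11) = 154.728 → 155
B = 27 + 0.9394 × (114 − 27) = 108.728 → 109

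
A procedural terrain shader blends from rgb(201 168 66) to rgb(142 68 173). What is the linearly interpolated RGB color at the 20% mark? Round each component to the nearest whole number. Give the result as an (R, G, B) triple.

20% corresponds to t = 0.2.
R = 201 + 0.2 × (142 − 201) = 201 + 0.2 × -59 = 189.2 → 189
G = 168 + 0.2 × (68 − 168) = 168 + 0.2 × -100 = 148 → 148
B = 66 + 0.2 × (173 − 66) = 66 + 0.2 × 107 = 87.4 → 87

(189, 148, 87)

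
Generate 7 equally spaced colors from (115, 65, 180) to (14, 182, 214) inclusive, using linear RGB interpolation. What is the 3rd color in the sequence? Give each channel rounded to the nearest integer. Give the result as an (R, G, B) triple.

With 7 swatches and endpoints inclusive, swatch 3 sits at t = (3 − 1)/(7 − 1) = 2/6 ≈ 0.3333.
R = 115 + 0.3333 × (14 − 115) = 81.337 → 81
G = 65 + 0.3333 × (182 − 65) = 103.996 → 104
B = 180 + 0.3333 × (214 − 180) = 191.332 → 191

(81, 104, 191)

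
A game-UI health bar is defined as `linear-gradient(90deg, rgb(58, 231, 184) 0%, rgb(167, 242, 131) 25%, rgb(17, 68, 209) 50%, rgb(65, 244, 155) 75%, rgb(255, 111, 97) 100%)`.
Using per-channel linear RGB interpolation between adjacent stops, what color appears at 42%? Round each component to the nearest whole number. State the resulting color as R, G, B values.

42% lies between the 25% and 50% stops, so the local fraction is t = (42 − 25)/(50 − 25) = 17/25 ≈ 0.68.
R = 167 + 0.68 × (17 − 167) = 65 → 65
G = 242 + 0.68 × (68 − 242) = 123.68 → 124
B = 131 + 0.68 × (209 − 131) = 184.04 → 184

(65, 124, 184)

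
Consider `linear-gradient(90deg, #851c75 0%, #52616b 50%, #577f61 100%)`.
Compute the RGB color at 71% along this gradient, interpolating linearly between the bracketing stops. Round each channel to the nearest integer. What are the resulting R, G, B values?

(84, 110, 103)

71% lies between the 50% and 100% stops, so the local fraction is t = (71 − 50)/(100 − 50) = 21/50 ≈ 0.42.
#52616b → (82, 97, 107); #577f61 → (87, 127, 97).
R = 82 + 0.42 × (87 − 82) = 84.1 → 84
G = 97 + 0.42 × (127 − 97) = 109.6 → 110
B = 107 + 0.42 × (97 − 107) = 102.8 → 103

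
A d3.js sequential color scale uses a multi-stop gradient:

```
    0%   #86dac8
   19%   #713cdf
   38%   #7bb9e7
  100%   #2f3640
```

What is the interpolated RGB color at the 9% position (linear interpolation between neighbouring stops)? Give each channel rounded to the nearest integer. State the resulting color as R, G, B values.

(124, 143, 211)

9% lies between the 0% and 19% stops, so the local fraction is t = (9 − 0)/(19 − 0) = 9/19 ≈ 0.4737.
#86dac8 → (134, 218, 200); #713cdf → (113, 60, 223).
R = 134 + 0.4737 × (113 − 134) = 124.052 → 124
G = 218 + 0.4737 × (60 − 218) = 143.155 → 143
B = 200 + 0.4737 × (223 − 200) = 210.895 → 211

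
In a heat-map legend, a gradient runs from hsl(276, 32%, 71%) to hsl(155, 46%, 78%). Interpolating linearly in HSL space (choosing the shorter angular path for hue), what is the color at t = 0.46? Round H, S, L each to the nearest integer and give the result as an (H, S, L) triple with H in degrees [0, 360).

(220, 38, 74)

Hue arc: Δh = 155 − 276 = -121° (|Δh| ≤ 180, already the shorter path).
H = 276 + 0.46 × (-121) = 220.34 → 220°
S = 32 + 0.46 × (46 − 32) = 38.44 → 38%
L = 71 + 0.46 × (78 − 71) = 74.22 → 74%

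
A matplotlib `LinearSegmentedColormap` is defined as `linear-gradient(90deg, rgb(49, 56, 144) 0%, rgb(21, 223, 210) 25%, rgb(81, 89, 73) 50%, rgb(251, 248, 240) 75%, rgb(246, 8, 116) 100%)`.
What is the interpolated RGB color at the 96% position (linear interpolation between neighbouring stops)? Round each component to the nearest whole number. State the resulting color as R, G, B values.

(247, 46, 136)

96% lies between the 75% and 100% stops, so the local fraction is t = (96 − 75)/(100 − 75) = 21/25 ≈ 0.84.
R = 251 + 0.84 × (246 − 251) = 246.8 → 247
G = 248 + 0.84 × (8 − 248) = 46.4 → 46
B = 240 + 0.84 × (116 − 240) = 135.84 → 136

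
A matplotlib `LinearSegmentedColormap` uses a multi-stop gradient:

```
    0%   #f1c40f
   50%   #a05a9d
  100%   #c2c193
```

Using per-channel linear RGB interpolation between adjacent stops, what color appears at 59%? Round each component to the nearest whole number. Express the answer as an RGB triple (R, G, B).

(166, 109, 155)

59% lies between the 50% and 100% stops, so the local fraction is t = (59 − 50)/(100 − 50) = 9/50 ≈ 0.18.
#a05a9d → (160, 90, 157); #c2c193 → (194, 193, 147).
R = 160 + 0.18 × (194 − 160) = 166.12 → 166
G = 90 + 0.18 × (193 − 90) = 108.54 → 109
B = 157 + 0.18 × (147 − 157) = 155.2 → 155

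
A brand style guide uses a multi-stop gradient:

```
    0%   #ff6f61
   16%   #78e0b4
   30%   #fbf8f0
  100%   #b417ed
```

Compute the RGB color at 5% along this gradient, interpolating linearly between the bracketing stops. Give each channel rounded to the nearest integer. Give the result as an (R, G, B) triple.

5% lies between the 0% and 16% stops, so the local fraction is t = (5 − 0)/(16 − 0) = 5/16 ≈ 0.3125.
#ff6f61 → (255, 111, 97); #78e0b4 → (120, 224, 180).
R = 255 + 0.3125 × (120 − 255) = 212.812 → 213
G = 111 + 0.3125 × (224 − 111) = 146.312 → 146
B = 97 + 0.3125 × (180 − 97) = 122.938 → 123

(213, 146, 123)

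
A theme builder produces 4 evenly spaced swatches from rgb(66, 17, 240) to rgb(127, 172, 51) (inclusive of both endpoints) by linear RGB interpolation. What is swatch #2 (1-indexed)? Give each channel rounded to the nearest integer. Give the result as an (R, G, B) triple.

(86, 69, 177)

With 4 swatches and endpoints inclusive, swatch 2 sits at t = (2 − 1)/(4 − 1) = 1/3 ≈ 0.3333.
R = 66 + 0.3333 × (127 − 66) = 86.331 → 86
G = 17 + 0.3333 × (172 − 17) = 68.661 → 69
B = 240 + 0.3333 × (51 − 240) = 177.006 → 177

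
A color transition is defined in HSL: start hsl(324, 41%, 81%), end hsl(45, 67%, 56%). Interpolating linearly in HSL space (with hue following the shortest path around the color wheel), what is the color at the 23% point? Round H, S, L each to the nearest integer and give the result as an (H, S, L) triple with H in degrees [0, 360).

Hue: 45 − 324 = -279°, but |-279| > 180 so the shorter arc goes the other way: Δh = -279 + 360 = 81°.
H = 324 + 0.23 × (81) = 342.63 → 343°
S = 41 + 0.23 × (67 − 41) = 46.98 → 47%
L = 81 + 0.23 × (56 − 81) = 75.25 → 75%

(343, 47, 75)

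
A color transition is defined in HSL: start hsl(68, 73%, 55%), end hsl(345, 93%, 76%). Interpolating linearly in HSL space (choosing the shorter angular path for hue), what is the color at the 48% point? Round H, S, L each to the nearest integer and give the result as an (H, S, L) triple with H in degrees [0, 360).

Hue: 345 − 68 = 277°, but |277| > 180 so the shorter arc goes the other way: Δh = 277 − 360 = -83°.
H = 68 + 0.48 × (-83) = 28.16 → 28°
S = 73 + 0.48 × (93 − 73) = 82.6 → 83%
L = 55 + 0.48 × (76 − 55) = 65.08 → 65%

(28, 83, 65)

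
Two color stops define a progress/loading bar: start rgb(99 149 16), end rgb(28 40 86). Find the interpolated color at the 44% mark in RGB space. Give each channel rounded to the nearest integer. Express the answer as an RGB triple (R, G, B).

(68, 101, 47)

44% corresponds to t = 0.44.
R = 99 + 0.44 × (28 − 99) = 99 + 0.44 × -71 = 67.76 → 68
G = 149 + 0.44 × (40 − 149) = 149 + 0.44 × -109 = 101.04 → 101
B = 16 + 0.44 × (86 − 16) = 16 + 0.44 × 70 = 46.8 → 47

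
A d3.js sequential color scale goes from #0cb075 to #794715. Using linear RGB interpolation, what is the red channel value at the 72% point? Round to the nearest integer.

90

R₁ = 12 (from #0cb075), R₂ = 121 (from #794715).
R = 12 + 0.72 × (121 − 12) = 90.48 → 90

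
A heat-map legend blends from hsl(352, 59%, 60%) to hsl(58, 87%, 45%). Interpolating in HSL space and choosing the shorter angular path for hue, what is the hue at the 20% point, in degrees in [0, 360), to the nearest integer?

5

Hue: 58 − 352 = -294°, but |-294| > 180 so the shorter arc goes the other way: Δh = -294 + 360 = 66°.
H = 352 + 0.2 × (66) = 365.2 → 365 → 365 mod 360 = 5°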